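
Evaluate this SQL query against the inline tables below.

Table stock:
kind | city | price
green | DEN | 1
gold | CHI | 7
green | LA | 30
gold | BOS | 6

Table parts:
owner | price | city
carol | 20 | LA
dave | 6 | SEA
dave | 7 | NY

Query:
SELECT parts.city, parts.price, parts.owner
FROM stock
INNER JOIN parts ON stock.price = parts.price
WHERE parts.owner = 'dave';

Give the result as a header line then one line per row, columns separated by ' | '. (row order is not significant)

== RESULT ==
parts.city | parts.price | parts.owner
NY | 7 | dave
SEA | 6 | dave

Derivation:
After JOIN parts (2 rows):
stock.kind | stock.city | stock.price | parts.owner | parts.price | parts.city
gold | CHI | 7 | dave | 7 | NY
gold | BOS | 6 | dave | 6 | SEA
After WHERE (2 rows):
stock.kind | stock.city | stock.price | parts.owner | parts.price | parts.city
gold | CHI | 7 | dave | 7 | NY
gold | BOS | 6 | dave | 6 | SEA
After SELECT (2 rows):
parts.city | parts.price | parts.owner
NY | 7 | dave
SEA | 6 | dave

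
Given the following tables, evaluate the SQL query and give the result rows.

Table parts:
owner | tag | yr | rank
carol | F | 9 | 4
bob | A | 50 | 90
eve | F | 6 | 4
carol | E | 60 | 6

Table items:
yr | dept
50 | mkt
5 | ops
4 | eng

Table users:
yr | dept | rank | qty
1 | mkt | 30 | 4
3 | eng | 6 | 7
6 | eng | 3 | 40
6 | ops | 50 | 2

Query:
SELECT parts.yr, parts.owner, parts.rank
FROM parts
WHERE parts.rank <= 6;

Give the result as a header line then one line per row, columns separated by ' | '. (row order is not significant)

After WHERE (3 rows):
parts.owner | parts.tag | parts.yr | parts.rank
carol | F | 9 | 4
eve | F | 6 | 4
carol | E | 60 | 6
After SELECT (3 rows):
parts.yr | parts.owner | parts.rank
9 | carol | 4
6 | eve | 4
60 | carol | 6

== RESULT ==
parts.yr | parts.owner | parts.rank
9 | carol | 4
6 | eve | 4
60 | carol | 6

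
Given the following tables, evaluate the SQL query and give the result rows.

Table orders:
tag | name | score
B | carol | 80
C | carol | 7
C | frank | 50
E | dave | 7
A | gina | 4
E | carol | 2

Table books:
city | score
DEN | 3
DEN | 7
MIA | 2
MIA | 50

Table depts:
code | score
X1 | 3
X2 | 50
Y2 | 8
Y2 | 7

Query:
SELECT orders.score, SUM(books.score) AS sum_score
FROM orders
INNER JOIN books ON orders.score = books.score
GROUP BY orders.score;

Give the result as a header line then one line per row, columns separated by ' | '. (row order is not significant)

After JOIN books (4 rows):
orders.tag | orders.name | orders.score | books.city | books.score
C | carol | 7 | DEN | 7
C | frank | 50 | MIA | 50
E | dave | 7 | DEN | 7
E | carol | 2 | MIA | 2
After GROUP BY (3 rows):
orders.score | sum_score
7 | 14
50 | 50
2 | 2

== RESULT ==
orders.score | sum_score
7 | 14
50 | 50
2 | 2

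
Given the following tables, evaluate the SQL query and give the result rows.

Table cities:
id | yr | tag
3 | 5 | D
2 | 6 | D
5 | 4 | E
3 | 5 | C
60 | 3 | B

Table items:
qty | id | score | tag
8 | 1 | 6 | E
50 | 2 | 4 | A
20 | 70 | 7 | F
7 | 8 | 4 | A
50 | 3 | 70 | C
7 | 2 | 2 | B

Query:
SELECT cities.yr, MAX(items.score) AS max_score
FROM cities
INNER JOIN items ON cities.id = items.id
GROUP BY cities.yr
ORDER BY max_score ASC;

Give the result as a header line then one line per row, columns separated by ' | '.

== RESULT ==
cities.yr | max_score
6 | 4
5 | 70

Derivation:
After JOIN items (4 rows):
cities.id | cities.yr | cities.tag | items.qty | items.id | items.score | items.tag
3 | 5 | D | 50 | 3 | 70 | C
2 | 6 | D | 50 | 2 | 4 | A
2 | 6 | D | 7 | 2 | 2 | B
3 | 5 | C | 50 | 3 | 70 | C
After GROUP BY (2 rows):
cities.yr | max_score
5 | 70
6 | 4
After ORDER BY (2 rows):
cities.yr | max_score
6 | 4
5 | 70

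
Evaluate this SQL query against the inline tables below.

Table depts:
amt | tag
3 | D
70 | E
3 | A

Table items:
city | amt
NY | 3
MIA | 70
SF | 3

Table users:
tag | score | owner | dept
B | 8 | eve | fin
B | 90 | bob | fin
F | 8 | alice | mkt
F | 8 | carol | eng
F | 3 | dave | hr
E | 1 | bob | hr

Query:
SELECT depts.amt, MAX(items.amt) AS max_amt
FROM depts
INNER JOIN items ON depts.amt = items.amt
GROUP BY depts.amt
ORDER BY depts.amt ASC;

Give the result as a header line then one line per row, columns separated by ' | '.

After JOIN items (5 rows):
depts.amt | depts.tag | items.city | items.amt
3 | D | NY | 3
3 | D | SF | 3
70 | E | MIA | 70
3 | A | NY | 3
3 | A | SF | 3
After GROUP BY (2 rows):
depts.amt | max_amt
3 | 3
70 | 70
After ORDER BY (2 rows):
depts.amt | max_amt
3 | 3
70 | 70

== RESULT ==
depts.amt | max_amt
3 | 3
70 | 70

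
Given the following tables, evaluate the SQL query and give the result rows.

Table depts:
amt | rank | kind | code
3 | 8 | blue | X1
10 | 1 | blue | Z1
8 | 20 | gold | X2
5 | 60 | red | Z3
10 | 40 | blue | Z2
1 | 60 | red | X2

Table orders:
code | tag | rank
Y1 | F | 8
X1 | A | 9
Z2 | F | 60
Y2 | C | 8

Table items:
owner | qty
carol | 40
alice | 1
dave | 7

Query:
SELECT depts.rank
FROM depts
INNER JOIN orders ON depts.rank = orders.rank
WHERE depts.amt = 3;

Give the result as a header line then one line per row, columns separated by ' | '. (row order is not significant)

After JOIN orders (4 rows):
depts.amt | depts.rank | depts.kind | depts.code | orders.code | orders.tag | orders.rank
3 | 8 | blue | X1 | Y1 | F | 8
3 | 8 | blue | X1 | Y2 | C | 8
5 | 60 | red | Z3 | Z2 | F | 60
1 | 60 | red | X2 | Z2 | F | 60
After WHERE (2 rows):
depts.amt | depts.rank | depts.kind | depts.code | orders.code | orders.tag | orders.rank
3 | 8 | blue | X1 | Y1 | F | 8
3 | 8 | blue | X1 | Y2 | C | 8
After SELECT (2 rows):
depts.rank
8
8

== RESULT ==
depts.rank
8
8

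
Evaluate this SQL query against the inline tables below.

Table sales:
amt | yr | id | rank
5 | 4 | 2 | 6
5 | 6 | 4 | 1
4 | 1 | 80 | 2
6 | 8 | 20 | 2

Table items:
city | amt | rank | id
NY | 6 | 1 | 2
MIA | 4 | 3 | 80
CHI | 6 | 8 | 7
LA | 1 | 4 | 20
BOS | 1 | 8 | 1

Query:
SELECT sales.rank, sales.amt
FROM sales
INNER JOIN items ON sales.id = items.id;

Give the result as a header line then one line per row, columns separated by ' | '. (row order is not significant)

== RESULT ==
sales.rank | sales.amt
6 | 5
2 | 4
2 | 6

Derivation:
After JOIN items (3 rows):
sales.amt | sales.yr | sales.id | sales.rank | items.city | items.amt | items.rank | items.id
5 | 4 | 2 | 6 | NY | 6 | 1 | 2
4 | 1 | 80 | 2 | MIA | 4 | 3 | 80
6 | 8 | 20 | 2 | LA | 1 | 4 | 20
After SELECT (3 rows):
sales.rank | sales.amt
6 | 5
2 | 4
2 | 6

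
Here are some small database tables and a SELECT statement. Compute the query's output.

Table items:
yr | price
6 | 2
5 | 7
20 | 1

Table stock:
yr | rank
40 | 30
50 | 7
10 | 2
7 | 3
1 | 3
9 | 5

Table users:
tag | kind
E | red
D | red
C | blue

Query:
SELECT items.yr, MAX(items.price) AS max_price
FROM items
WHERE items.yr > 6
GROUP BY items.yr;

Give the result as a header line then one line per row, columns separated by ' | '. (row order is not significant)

After WHERE (1 rows):
items.yr | items.price
20 | 1
After GROUP BY (1 rows):
items.yr | max_price
20 | 1

== RESULT ==
items.yr | max_price
20 | 1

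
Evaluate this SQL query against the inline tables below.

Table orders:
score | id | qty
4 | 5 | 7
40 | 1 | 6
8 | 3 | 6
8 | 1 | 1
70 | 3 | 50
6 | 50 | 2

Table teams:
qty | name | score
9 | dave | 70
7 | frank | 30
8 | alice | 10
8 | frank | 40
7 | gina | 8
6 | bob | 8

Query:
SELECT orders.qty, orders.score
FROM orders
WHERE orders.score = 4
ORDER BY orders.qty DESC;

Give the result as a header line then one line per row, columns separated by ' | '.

== RESULT ==
orders.qty | orders.score
7 | 4

Derivation:
After WHERE (1 rows):
orders.score | orders.id | orders.qty
4 | 5 | 7
After SELECT (1 rows):
orders.qty | orders.score
7 | 4
After ORDER BY (1 rows):
orders.qty | orders.score
7 | 4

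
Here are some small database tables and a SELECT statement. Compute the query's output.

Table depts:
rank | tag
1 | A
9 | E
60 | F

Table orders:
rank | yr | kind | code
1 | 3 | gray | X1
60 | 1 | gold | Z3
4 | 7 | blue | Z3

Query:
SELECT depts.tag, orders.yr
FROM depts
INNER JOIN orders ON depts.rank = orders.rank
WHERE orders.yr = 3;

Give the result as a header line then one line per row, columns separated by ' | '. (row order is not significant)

== RESULT ==
depts.tag | orders.yr
A | 3

Derivation:
After JOIN orders (2 rows):
depts.rank | depts.tag | orders.rank | orders.yr | orders.kind | orders.code
1 | A | 1 | 3 | gray | X1
60 | F | 60 | 1 | gold | Z3
After WHERE (1 rows):
depts.rank | depts.tag | orders.rank | orders.yr | orders.kind | orders.code
1 | A | 1 | 3 | gray | X1
After SELECT (1 rows):
depts.tag | orders.yr
A | 3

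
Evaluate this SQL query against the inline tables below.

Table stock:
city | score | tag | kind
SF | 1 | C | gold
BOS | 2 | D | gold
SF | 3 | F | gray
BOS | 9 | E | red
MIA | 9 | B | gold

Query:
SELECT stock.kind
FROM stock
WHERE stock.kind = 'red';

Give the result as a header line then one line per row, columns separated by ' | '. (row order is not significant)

== RESULT ==
stock.kind
red

Derivation:
After WHERE (1 rows):
stock.city | stock.score | stock.tag | stock.kind
BOS | 9 | E | red
After SELECT (1 rows):
stock.kind
red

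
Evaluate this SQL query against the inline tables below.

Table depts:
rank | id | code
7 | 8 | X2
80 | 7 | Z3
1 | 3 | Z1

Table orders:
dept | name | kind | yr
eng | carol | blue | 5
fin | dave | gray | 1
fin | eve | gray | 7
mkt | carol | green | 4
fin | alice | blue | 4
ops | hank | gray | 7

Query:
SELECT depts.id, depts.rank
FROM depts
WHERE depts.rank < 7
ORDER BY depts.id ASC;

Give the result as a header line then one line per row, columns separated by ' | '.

== RESULT ==
depts.id | depts.rank
3 | 1

Derivation:
After WHERE (1 rows):
depts.rank | depts.id | depts.code
1 | 3 | Z1
After SELECT (1 rows):
depts.id | depts.rank
3 | 1
After ORDER BY (1 rows):
depts.id | depts.rank
3 | 1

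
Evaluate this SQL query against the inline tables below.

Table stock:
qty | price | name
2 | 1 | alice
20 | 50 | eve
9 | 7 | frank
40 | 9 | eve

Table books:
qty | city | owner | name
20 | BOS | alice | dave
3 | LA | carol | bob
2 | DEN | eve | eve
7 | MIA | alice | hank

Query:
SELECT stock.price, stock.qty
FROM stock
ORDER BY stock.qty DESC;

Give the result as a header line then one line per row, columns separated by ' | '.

== RESULT ==
stock.price | stock.qty
9 | 40
50 | 20
7 | 9
1 | 2

Derivation:
After SELECT (4 rows):
stock.price | stock.qty
1 | 2
50 | 20
7 | 9
9 | 40
After ORDER BY (4 rows):
stock.price | stock.qty
9 | 40
50 | 20
7 | 9
1 | 2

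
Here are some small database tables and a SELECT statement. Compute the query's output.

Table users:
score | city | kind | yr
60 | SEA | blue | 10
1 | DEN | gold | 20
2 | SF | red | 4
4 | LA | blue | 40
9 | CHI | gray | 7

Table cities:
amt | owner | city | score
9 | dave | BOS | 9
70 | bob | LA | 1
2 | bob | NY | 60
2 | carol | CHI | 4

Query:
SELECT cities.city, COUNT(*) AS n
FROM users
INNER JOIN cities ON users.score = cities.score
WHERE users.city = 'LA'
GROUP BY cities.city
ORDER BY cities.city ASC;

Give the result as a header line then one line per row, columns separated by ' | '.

After JOIN cities (4 rows):
users.score | users.city | users.kind | users.yr | cities.amt | cities.owner | cities.city | cities.score
60 | SEA | blue | 10 | 2 | bob | NY | 60
1 | DEN | gold | 20 | 70 | bob | LA | 1
4 | LA | blue | 40 | 2 | carol | CHI | 4
9 | CHI | gray | 7 | 9 | dave | BOS | 9
After WHERE (1 rows):
users.score | users.city | users.kind | users.yr | cities.amt | cities.owner | cities.city | cities.score
4 | LA | blue | 40 | 2 | carol | CHI | 4
After GROUP BY (1 rows):
cities.city | n
CHI | 1
After ORDER BY (1 rows):
cities.city | n
CHI | 1

== RESULT ==
cities.city | n
CHI | 1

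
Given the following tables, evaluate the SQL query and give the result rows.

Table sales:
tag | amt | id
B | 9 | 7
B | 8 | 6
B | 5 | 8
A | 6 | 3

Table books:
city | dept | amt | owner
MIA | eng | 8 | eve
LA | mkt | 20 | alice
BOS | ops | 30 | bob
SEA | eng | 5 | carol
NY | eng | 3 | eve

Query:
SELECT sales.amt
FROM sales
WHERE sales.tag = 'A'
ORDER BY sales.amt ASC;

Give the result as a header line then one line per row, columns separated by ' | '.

After WHERE (1 rows):
sales.tag | sales.amt | sales.id
A | 6 | 3
After SELECT (1 rows):
sales.amt
6
After ORDER BY (1 rows):
sales.amt
6

== RESULT ==
sales.amt
6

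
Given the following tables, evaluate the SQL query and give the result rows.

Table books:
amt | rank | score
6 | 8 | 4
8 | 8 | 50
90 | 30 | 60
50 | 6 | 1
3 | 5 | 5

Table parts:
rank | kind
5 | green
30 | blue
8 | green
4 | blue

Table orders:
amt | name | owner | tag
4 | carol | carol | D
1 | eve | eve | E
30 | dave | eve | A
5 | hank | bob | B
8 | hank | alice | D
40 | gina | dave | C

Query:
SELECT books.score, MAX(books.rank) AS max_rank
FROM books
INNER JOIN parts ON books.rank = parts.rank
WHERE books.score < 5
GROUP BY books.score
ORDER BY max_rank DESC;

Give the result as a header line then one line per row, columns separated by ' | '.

After JOIN parts (4 rows):
books.amt | books.rank | books.score | parts.rank | parts.kind
6 | 8 | 4 | 8 | green
8 | 8 | 50 | 8 | green
90 | 30 | 60 | 30 | blue
3 | 5 | 5 | 5 | green
After WHERE (1 rows):
books.amt | books.rank | books.score | parts.rank | parts.kind
6 | 8 | 4 | 8 | green
After GROUP BY (1 rows):
books.score | max_rank
4 | 8
After ORDER BY (1 rows):
books.score | max_rank
4 | 8

== RESULT ==
books.score | max_rank
4 | 8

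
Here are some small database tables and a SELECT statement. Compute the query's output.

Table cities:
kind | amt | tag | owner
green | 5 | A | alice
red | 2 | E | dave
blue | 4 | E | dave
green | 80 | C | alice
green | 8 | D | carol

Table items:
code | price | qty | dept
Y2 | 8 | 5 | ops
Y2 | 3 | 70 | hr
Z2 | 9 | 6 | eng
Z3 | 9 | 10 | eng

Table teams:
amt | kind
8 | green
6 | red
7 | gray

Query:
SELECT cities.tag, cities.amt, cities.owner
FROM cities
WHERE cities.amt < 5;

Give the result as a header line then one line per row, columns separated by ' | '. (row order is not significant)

== RESULT ==
cities.tag | cities.amt | cities.owner
E | 2 | dave
E | 4 | dave

Derivation:
After WHERE (2 rows):
cities.kind | cities.amt | cities.tag | cities.owner
red | 2 | E | dave
blue | 4 | E | dave
After SELECT (2 rows):
cities.tag | cities.amt | cities.owner
E | 2 | dave
E | 4 | dave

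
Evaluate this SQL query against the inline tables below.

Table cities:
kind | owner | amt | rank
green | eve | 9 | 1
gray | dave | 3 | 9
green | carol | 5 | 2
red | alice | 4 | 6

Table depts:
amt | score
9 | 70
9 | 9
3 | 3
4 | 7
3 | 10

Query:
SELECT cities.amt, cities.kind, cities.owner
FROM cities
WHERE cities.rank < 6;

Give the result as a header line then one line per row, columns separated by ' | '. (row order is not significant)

After WHERE (2 rows):
cities.kind | cities.owner | cities.amt | cities.rank
green | eve | 9 | 1
green | carol | 5 | 2
After SELECT (2 rows):
cities.amt | cities.kind | cities.owner
9 | green | eve
5 | green | carol

== RESULT ==
cities.amt | cities.kind | cities.owner
9 | green | eve
5 | green | carol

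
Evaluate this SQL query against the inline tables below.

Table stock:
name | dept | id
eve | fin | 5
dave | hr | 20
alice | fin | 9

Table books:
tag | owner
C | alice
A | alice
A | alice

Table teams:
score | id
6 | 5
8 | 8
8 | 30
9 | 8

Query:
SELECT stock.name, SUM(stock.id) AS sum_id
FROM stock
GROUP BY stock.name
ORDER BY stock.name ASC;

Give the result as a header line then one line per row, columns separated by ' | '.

== RESULT ==
stock.name | sum_id
alice | 9
dave | 20
eve | 5

Derivation:
After GROUP BY (3 rows):
stock.name | sum_id
eve | 5
dave | 20
alice | 9
After ORDER BY (3 rows):
stock.name | sum_id
alice | 9
dave | 20
eve | 5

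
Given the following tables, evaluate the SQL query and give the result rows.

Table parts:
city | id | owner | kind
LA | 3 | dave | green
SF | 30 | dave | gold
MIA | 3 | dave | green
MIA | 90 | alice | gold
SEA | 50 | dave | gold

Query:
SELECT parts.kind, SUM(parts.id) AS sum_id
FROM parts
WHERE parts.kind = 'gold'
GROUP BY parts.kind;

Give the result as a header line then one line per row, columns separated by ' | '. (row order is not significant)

== RESULT ==
parts.kind | sum_id
gold | 170

Derivation:
After WHERE (3 rows):
parts.city | parts.id | parts.owner | parts.kind
SF | 30 | dave | gold
MIA | 90 | alice | gold
SEA | 50 | dave | gold
After GROUP BY (1 rows):
parts.kind | sum_id
gold | 170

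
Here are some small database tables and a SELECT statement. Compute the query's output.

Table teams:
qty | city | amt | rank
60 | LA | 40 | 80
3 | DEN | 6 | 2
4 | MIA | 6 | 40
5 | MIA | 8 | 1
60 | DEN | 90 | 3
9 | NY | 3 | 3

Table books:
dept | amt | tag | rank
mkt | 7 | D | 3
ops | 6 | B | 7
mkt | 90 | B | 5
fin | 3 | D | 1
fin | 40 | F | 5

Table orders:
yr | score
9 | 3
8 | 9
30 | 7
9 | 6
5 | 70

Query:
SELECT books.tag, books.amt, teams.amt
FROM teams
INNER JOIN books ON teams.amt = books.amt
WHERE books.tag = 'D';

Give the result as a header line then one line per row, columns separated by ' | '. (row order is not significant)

== RESULT ==
books.tag | books.amt | teams.amt
D | 3 | 3

Derivation:
After JOIN books (5 rows):
teams.qty | teams.city | teams.amt | teams.rank | books.dept | books.amt | books.tag | books.rank
60 | LA | 40 | 80 | fin | 40 | F | 5
3 | DEN | 6 | 2 | ops | 6 | B | 7
4 | MIA | 6 | 40 | ops | 6 | B | 7
60 | DEN | 90 | 3 | mkt | 90 | B | 5
9 | NY | 3 | 3 | fin | 3 | D | 1
After WHERE (1 rows):
teams.qty | teams.city | teams.amt | teams.rank | books.dept | books.amt | books.tag | books.rank
9 | NY | 3 | 3 | fin | 3 | D | 1
After SELECT (1 rows):
books.tag | books.amt | teams.amt
D | 3 | 3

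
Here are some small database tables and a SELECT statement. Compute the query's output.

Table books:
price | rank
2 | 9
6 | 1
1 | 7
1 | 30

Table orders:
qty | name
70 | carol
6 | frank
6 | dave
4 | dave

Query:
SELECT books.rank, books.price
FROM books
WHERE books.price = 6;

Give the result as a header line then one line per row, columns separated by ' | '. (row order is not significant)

== RESULT ==
books.rank | books.price
1 | 6

Derivation:
After WHERE (1 rows):
books.price | books.rank
6 | 1
After SELECT (1 rows):
books.rank | books.price
1 | 6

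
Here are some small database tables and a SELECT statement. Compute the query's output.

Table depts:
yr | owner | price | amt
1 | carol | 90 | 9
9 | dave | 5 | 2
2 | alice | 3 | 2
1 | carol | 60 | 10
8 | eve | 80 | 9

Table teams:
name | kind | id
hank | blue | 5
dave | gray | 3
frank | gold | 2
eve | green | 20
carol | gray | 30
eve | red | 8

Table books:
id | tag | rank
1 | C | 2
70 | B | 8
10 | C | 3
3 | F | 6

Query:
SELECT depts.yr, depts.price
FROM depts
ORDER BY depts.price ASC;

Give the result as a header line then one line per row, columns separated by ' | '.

== RESULT ==
depts.yr | depts.price
2 | 3
9 | 5
1 | 60
8 | 80
1 | 90

Derivation:
After SELECT (5 rows):
depts.yr | depts.price
1 | 90
9 | 5
2 | 3
1 | 60
8 | 80
After ORDER BY (5 rows):
depts.yr | depts.price
2 | 3
9 | 5
1 | 60
8 | 80
1 | 90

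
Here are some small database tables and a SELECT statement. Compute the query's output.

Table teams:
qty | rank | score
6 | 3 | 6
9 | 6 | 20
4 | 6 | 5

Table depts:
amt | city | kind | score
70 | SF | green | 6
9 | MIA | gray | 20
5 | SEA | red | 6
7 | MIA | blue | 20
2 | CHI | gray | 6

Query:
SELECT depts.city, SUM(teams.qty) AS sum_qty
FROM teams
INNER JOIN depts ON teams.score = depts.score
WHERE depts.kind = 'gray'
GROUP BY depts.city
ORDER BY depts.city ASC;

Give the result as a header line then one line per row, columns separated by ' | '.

== RESULT ==
depts.city | sum_qty
CHI | 6
MIA | 9

Derivation:
After JOIN depts (5 rows):
teams.qty | teams.rank | teams.score | depts.amt | depts.city | depts.kind | depts.score
6 | 3 | 6 | 70 | SF | green | 6
6 | 3 | 6 | 5 | SEA | red | 6
6 | 3 | 6 | 2 | CHI | gray | 6
9 | 6 | 20 | 9 | MIA | gray | 20
9 | 6 | 20 | 7 | MIA | blue | 20
After WHERE (2 rows):
teams.qty | teams.rank | teams.score | depts.amt | depts.city | depts.kind | depts.score
6 | 3 | 6 | 2 | CHI | gray | 6
9 | 6 | 20 | 9 | MIA | gray | 20
After GROUP BY (2 rows):
depts.city | sum_qty
CHI | 6
MIA | 9
After ORDER BY (2 rows):
depts.city | sum_qty
CHI | 6
MIA | 9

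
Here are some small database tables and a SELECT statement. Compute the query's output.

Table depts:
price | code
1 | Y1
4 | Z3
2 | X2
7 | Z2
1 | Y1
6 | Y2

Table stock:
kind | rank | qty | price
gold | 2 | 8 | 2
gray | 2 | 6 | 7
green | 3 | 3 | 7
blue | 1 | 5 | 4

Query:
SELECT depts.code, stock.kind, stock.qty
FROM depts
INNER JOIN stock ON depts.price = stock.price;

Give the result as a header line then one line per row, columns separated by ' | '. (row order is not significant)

After JOIN stock (4 rows):
depts.price | depts.code | stock.kind | stock.rank | stock.qty | stock.price
4 | Z3 | blue | 1 | 5 | 4
2 | X2 | gold | 2 | 8 | 2
7 | Z2 | gray | 2 | 6 | 7
7 | Z2 | green | 3 | 3 | 7
After SELECT (4 rows):
depts.code | stock.kind | stock.qty
Z3 | blue | 5
X2 | gold | 8
Z2 | gray | 6
Z2 | green | 3

== RESULT ==
depts.code | stock.kind | stock.qty
Z3 | blue | 5
X2 | gold | 8
Z2 | gray | 6
Z2 | green | 3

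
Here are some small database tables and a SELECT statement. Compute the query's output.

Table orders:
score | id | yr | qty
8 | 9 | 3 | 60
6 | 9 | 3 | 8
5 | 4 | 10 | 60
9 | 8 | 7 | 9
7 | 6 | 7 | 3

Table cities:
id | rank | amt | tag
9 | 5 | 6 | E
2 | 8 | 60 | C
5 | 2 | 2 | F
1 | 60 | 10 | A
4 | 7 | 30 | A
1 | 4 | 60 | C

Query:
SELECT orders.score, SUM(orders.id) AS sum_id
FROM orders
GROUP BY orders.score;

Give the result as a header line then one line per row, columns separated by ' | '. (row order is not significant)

== RESULT ==
orders.score | sum_id
8 | 9
6 | 9
5 | 4
9 | 8
7 | 6

Derivation:
After GROUP BY (5 rows):
orders.score | sum_id
8 | 9
6 | 9
5 | 4
9 | 8
7 | 6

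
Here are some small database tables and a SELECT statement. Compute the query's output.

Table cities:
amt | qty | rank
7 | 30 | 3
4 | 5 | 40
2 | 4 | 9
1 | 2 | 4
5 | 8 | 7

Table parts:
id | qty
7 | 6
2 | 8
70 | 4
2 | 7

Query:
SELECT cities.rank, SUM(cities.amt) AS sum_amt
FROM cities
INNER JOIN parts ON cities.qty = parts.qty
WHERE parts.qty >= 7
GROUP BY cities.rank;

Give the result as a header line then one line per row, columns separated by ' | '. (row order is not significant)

After JOIN parts (2 rows):
cities.amt | cities.qty | cities.rank | parts.id | parts.qty
2 | 4 | 9 | 70 | 4
5 | 8 | 7 | 2 | 8
After WHERE (1 rows):
cities.amt | cities.qty | cities.rank | parts.id | parts.qty
5 | 8 | 7 | 2 | 8
After GROUP BY (1 rows):
cities.rank | sum_amt
7 | 5

== RESULT ==
cities.rank | sum_amt
7 | 5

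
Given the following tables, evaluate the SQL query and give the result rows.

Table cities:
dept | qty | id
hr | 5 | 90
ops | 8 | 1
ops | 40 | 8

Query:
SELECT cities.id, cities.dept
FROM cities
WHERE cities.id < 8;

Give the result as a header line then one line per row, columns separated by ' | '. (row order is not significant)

== RESULT ==
cities.id | cities.dept
1 | ops

Derivation:
After WHERE (1 rows):
cities.dept | cities.qty | cities.id
ops | 8 | 1
After SELECT (1 rows):
cities.id | cities.dept
1 | ops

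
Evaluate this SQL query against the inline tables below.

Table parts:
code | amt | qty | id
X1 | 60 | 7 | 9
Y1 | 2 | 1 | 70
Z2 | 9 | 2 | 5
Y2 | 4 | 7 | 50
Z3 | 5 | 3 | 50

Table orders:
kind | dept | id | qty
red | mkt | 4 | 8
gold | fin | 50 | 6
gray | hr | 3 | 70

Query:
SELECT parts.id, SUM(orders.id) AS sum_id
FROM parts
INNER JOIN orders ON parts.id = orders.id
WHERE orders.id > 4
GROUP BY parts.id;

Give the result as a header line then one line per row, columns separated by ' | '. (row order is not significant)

After JOIN orders (2 rows):
parts.code | parts.amt | parts.qty | parts.id | orders.kind | orders.dept | orders.id | orders.qty
Y2 | 4 | 7 | 50 | gold | fin | 50 | 6
Z3 | 5 | 3 | 50 | gold | fin | 50 | 6
After WHERE (2 rows):
parts.code | parts.amt | parts.qty | parts.id | orders.kind | orders.dept | orders.id | orders.qty
Y2 | 4 | 7 | 50 | gold | fin | 50 | 6
Z3 | 5 | 3 | 50 | gold | fin | 50 | 6
After GROUP BY (1 rows):
parts.id | sum_id
50 | 100

== RESULT ==
parts.id | sum_id
50 | 100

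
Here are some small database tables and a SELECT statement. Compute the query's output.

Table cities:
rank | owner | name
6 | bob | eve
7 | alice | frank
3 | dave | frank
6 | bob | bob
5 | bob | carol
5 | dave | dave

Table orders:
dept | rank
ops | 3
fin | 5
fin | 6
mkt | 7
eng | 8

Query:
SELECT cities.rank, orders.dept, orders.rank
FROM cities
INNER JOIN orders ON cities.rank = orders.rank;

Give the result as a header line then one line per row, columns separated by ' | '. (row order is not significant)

After JOIN orders (6 rows):
cities.rank | cities.owner | cities.name | orders.dept | orders.rank
6 | bob | eve | fin | 6
7 | alice | frank | mkt | 7
3 | dave | frank | ops | 3
6 | bob | bob | fin | 6
5 | bob | carol | fin | 5
5 | dave | dave | fin | 5
After SELECT (6 rows):
cities.rank | orders.dept | orders.rank
6 | fin | 6
7 | mkt | 7
3 | ops | 3
6 | fin | 6
5 | fin | 5
5 | fin | 5

== RESULT ==
cities.rank | orders.dept | orders.rank
6 | fin | 6
7 | mkt | 7
3 | ops | 3
6 | fin | 6
5 | fin | 5
5 | fin | 5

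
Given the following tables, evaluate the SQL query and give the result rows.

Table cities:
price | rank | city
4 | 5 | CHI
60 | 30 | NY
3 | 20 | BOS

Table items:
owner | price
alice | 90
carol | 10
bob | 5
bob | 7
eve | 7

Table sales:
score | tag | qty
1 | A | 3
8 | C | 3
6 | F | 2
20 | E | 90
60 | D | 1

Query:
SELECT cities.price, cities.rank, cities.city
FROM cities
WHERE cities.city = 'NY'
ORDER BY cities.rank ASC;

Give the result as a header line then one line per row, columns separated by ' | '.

== RESULT ==
cities.price | cities.rank | cities.city
60 | 30 | NY

Derivation:
After WHERE (1 rows):
cities.price | cities.rank | cities.city
60 | 30 | NY
After SELECT (1 rows):
cities.price | cities.rank | cities.city
60 | 30 | NY
After ORDER BY (1 rows):
cities.price | cities.rank | cities.city
60 | 30 | NY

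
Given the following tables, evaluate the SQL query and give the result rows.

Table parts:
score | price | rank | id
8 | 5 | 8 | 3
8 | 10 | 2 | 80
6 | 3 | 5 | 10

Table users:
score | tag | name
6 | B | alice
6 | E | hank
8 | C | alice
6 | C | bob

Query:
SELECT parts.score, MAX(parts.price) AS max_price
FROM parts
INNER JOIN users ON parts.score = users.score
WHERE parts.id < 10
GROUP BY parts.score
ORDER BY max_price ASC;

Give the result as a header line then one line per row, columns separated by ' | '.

== RESULT ==
parts.score | max_price
8 | 5

Derivation:
After JOIN users (5 rows):
parts.score | parts.price | parts.rank | parts.id | users.score | users.tag | users.name
8 | 5 | 8 | 3 | 8 | C | alice
8 | 10 | 2 | 80 | 8 | C | alice
6 | 3 | 5 | 10 | 6 | B | alice
6 | 3 | 5 | 10 | 6 | E | hank
6 | 3 | 5 | 10 | 6 | C | bob
After WHERE (1 rows):
parts.score | parts.price | parts.rank | parts.id | users.score | users.tag | users.name
8 | 5 | 8 | 3 | 8 | C | alice
After GROUP BY (1 rows):
parts.score | max_price
8 | 5
After ORDER BY (1 rows):
parts.score | max_price
8 | 5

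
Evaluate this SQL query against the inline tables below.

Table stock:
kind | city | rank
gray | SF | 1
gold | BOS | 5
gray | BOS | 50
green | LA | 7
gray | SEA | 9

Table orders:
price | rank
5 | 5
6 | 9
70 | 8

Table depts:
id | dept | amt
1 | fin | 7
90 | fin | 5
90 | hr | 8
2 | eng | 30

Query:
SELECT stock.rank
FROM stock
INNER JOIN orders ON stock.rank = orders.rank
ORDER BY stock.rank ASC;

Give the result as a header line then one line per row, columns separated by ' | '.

After JOIN orders (2 rows):
stock.kind | stock.city | stock.rank | orders.price | orders.rank
gold | BOS | 5 | 5 | 5
gray | SEA | 9 | 6 | 9
After SELECT (2 rows):
stock.rank
5
9
After ORDER BY (2 rows):
stock.rank
5
9

== RESULT ==
stock.rank
5
9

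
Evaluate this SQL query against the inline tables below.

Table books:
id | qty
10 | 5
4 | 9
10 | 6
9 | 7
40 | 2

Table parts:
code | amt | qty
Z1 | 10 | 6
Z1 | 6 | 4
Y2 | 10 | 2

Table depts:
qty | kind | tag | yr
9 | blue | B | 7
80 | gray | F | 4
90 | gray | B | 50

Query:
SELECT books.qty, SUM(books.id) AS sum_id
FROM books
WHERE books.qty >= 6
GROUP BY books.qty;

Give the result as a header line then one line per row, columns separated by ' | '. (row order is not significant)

After WHERE (3 rows):
books.id | books.qty
4 | 9
10 | 6
9 | 7
After GROUP BY (3 rows):
books.qty | sum_id
9 | 4
6 | 10
7 | 9

== RESULT ==
books.qty | sum_id
9 | 4
6 | 10
7 | 9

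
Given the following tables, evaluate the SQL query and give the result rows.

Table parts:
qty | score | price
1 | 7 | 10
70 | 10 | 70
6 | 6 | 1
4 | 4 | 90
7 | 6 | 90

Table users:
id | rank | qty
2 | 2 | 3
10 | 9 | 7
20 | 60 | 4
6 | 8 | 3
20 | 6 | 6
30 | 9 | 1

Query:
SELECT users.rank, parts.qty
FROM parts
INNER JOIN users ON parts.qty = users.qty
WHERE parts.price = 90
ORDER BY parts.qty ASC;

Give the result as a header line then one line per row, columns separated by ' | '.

After JOIN users (4 rows):
parts.qty | parts.score | parts.price | users.id | users.rank | users.qty
1 | 7 | 10 | 30 | 9 | 1
6 | 6 | 1 | 20 | 6 | 6
4 | 4 | 90 | 20 | 60 | 4
7 | 6 | 90 | 10 | 9 | 7
After WHERE (2 rows):
parts.qty | parts.score | parts.price | users.id | users.rank | users.qty
4 | 4 | 90 | 20 | 60 | 4
7 | 6 | 90 | 10 | 9 | 7
After SELECT (2 rows):
users.rank | parts.qty
60 | 4
9 | 7
After ORDER BY (2 rows):
users.rank | parts.qty
60 | 4
9 | 7

== RESULT ==
users.rank | parts.qty
60 | 4
9 | 7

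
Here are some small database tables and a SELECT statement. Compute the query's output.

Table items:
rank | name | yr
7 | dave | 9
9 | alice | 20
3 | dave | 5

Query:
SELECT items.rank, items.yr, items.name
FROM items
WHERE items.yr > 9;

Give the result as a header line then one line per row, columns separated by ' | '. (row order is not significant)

== RESULT ==
items.rank | items.yr | items.name
9 | 20 | alice

Derivation:
After WHERE (1 rows):
items.rank | items.name | items.yr
9 | alice | 20
After SELECT (1 rows):
items.rank | items.yr | items.name
9 | 20 | alice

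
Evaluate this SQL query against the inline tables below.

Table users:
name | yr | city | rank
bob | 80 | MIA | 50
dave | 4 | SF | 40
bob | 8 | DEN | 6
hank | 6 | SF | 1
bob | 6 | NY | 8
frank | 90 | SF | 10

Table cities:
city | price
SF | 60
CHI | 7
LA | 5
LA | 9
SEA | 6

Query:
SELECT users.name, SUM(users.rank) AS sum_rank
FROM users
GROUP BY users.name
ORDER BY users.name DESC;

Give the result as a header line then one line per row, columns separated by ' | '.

== RESULT ==
users.name | sum_rank
hank | 1
frank | 10
dave | 40
bob | 64

Derivation:
After GROUP BY (4 rows):
users.name | sum_rank
bob | 64
dave | 40
hank | 1
frank | 10
After ORDER BY (4 rows):
users.name | sum_rank
hank | 1
frank | 10
dave | 40
bob | 64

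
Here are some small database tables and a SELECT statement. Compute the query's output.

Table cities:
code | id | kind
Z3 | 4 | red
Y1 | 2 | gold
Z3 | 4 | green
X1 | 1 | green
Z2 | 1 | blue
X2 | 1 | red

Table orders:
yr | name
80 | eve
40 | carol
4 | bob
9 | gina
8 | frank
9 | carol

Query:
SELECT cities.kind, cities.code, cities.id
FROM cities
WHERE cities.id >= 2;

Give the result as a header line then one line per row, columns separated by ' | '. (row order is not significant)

After WHERE (3 rows):
cities.code | cities.id | cities.kind
Z3 | 4 | red
Y1 | 2 | gold
Z3 | 4 | green
After SELECT (3 rows):
cities.kind | cities.code | cities.id
red | Z3 | 4
gold | Y1 | 2
green | Z3 | 4

== RESULT ==
cities.kind | cities.code | cities.id
red | Z3 | 4
gold | Y1 | 2
green | Z3 | 4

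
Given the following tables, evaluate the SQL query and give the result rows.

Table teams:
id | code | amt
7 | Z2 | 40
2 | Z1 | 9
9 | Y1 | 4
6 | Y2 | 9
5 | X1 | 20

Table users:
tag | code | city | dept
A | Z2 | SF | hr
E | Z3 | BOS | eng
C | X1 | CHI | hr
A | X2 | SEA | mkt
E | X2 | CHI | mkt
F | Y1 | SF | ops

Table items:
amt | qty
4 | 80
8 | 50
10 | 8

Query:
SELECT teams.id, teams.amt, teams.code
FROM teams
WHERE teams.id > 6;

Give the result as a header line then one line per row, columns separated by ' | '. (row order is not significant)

After WHERE (2 rows):
teams.id | teams.code | teams.amt
7 | Z2 | 40
9 | Y1 | 4
After SELECT (2 rows):
teams.id | teams.amt | teams.code
7 | 40 | Z2
9 | 4 | Y1

== RESULT ==
teams.id | teams.amt | teams.code
7 | 40 | Z2
9 | 4 | Y1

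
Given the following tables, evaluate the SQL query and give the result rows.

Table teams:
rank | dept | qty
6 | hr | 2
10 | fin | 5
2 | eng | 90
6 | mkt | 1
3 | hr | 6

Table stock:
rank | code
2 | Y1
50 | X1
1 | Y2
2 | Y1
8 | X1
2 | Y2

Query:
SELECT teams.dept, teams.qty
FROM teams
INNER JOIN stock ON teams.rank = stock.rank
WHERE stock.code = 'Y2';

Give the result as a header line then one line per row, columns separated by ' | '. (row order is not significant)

== RESULT ==
teams.dept | teams.qty
eng | 90

Derivation:
After JOIN stock (3 rows):
teams.rank | teams.dept | teams.qty | stock.rank | stock.code
2 | eng | 90 | 2 | Y1
2 | eng | 90 | 2 | Y1
2 | eng | 90 | 2 | Y2
After WHERE (1 rows):
teams.rank | teams.dept | teams.qty | stock.rank | stock.code
2 | eng | 90 | 2 | Y2
After SELECT (1 rows):
teams.dept | teams.qty
eng | 90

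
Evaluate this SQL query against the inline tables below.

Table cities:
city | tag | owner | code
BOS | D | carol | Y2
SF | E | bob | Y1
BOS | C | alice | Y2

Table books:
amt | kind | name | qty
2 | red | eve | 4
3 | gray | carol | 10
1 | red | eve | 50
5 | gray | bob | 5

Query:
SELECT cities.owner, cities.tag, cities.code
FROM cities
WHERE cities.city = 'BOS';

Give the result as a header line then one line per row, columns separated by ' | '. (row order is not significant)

== RESULT ==
cities.owner | cities.tag | cities.code
carol | D | Y2
alice | C | Y2

Derivation:
After WHERE (2 rows):
cities.city | cities.tag | cities.owner | cities.code
BOS | D | carol | Y2
BOS | C | alice | Y2
After SELECT (2 rows):
cities.owner | cities.tag | cities.code
carol | D | Y2
alice | C | Y2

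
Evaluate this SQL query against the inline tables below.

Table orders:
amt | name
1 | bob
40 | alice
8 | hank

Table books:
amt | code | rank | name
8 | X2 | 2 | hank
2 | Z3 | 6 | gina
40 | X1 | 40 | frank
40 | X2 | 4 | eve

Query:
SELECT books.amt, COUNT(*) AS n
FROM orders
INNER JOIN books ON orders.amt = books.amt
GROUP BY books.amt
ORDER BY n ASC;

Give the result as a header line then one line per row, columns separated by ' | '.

== RESULT ==
books.amt | n
8 | 1
40 | 2

Derivation:
After JOIN books (3 rows):
orders.amt | orders.name | books.amt | books.code | books.rank | books.name
40 | alice | 40 | X1 | 40 | frank
40 | alice | 40 | X2 | 4 | eve
8 | hank | 8 | X2 | 2 | hank
After GROUP BY (2 rows):
books.amt | n
40 | 2
8 | 1
After ORDER BY (2 rows):
books.amt | n
8 | 1
40 | 2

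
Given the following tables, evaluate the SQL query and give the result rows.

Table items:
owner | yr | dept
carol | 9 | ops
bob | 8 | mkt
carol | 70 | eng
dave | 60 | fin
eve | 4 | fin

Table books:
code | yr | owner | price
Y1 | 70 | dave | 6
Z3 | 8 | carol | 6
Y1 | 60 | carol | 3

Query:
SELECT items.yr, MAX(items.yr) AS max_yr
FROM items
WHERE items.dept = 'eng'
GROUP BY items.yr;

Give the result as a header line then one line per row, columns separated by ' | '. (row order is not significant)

After WHERE (1 rows):
items.owner | items.yr | items.dept
carol | 70 | eng
After GROUP BY (1 rows):
items.yr | max_yr
70 | 70

== RESULT ==
items.yr | max_yr
70 | 70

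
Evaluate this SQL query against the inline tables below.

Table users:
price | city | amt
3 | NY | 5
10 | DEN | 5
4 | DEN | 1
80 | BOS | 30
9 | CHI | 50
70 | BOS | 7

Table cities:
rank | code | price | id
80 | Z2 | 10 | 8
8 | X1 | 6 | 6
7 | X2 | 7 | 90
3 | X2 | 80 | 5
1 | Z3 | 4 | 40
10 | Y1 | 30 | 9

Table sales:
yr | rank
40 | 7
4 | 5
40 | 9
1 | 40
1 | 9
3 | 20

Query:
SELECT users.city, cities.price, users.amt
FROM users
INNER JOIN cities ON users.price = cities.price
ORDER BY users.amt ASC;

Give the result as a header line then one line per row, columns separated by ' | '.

== RESULT ==
users.city | cities.price | users.amt
DEN | 4 | 1
DEN | 10 | 5
BOS | 80 | 30

Derivation:
After JOIN cities (3 rows):
users.price | users.city | users.amt | cities.rank | cities.code | cities.price | cities.id
10 | DEN | 5 | 80 | Z2 | 10 | 8
4 | DEN | 1 | 1 | Z3 | 4 | 40
80 | BOS | 30 | 3 | X2 | 80 | 5
After SELECT (3 rows):
users.city | cities.price | users.amt
DEN | 10 | 5
DEN | 4 | 1
BOS | 80 | 30
After ORDER BY (3 rows):
users.city | cities.price | users.amt
DEN | 4 | 1
DEN | 10 | 5
BOS | 80 | 30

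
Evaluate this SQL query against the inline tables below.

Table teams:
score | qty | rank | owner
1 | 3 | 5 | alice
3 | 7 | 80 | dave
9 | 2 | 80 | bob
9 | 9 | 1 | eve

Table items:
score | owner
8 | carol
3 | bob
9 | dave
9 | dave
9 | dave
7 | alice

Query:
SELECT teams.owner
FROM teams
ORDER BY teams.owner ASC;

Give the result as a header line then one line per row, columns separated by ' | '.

== RESULT ==
teams.owner
alice
bob
dave
eve

Derivation:
After SELECT (4 rows):
teams.owner
alice
dave
bob
eve
After ORDER BY (4 rows):
teams.owner
alice
bob
dave
eve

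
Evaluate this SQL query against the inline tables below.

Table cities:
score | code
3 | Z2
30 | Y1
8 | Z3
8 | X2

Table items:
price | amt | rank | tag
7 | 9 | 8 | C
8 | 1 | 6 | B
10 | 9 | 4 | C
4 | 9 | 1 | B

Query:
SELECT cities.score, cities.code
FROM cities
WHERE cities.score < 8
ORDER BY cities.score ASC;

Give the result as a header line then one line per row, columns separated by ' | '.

== RESULT ==
cities.score | cities.code
3 | Z2

Derivation:
After WHERE (1 rows):
cities.score | cities.code
3 | Z2
After SELECT (1 rows):
cities.score | cities.code
3 | Z2
After ORDER BY (1 rows):
cities.score | cities.code
3 | Z2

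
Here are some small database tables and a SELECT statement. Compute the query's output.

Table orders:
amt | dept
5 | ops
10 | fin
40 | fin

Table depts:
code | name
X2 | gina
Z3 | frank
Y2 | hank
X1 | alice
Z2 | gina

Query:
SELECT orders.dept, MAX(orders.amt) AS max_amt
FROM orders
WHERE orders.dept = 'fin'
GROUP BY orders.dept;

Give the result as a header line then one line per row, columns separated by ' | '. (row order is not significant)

After WHERE (2 rows):
orders.amt | orders.dept
10 | fin
40 | fin
After GROUP BY (1 rows):
orders.dept | max_amt
fin | 40

== RESULT ==
orders.dept | max_amt
fin | 40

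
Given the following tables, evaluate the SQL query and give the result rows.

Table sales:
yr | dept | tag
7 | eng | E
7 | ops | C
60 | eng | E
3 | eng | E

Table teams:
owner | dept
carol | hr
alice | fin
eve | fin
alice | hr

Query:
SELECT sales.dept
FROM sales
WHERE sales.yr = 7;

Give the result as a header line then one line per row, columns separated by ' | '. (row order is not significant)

== RESULT ==
sales.dept
eng
ops

Derivation:
After WHERE (2 rows):
sales.yr | sales.dept | sales.tag
7 | eng | E
7 | ops | C
After SELECT (2 rows):
sales.dept
eng
ops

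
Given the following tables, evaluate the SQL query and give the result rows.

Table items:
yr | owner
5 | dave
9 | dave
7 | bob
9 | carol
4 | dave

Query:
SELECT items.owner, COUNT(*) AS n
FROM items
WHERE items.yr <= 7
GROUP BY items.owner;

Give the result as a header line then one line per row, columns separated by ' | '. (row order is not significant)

== RESULT ==
items.owner | n
dave | 2
bob | 1

Derivation:
After WHERE (3 rows):
items.yr | items.owner
5 | dave
7 | bob
4 | dave
After GROUP BY (2 rows):
items.owner | n
dave | 2
bob | 1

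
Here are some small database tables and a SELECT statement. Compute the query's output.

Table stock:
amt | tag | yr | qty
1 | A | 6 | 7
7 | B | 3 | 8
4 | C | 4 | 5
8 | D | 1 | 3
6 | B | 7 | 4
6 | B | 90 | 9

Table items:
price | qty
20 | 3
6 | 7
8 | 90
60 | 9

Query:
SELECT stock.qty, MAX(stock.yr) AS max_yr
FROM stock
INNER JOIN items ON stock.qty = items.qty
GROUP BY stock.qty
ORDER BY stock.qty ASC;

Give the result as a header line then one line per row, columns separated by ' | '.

== RESULT ==
stock.qty | max_yr
3 | 1
7 | 6
9 | 90

Derivation:
After JOIN items (3 rows):
stock.amt | stock.tag | stock.yr | stock.qty | items.price | items.qty
1 | A | 6 | 7 | 6 | 7
8 | D | 1 | 3 | 20 | 3
6 | B | 90 | 9 | 60 | 9
After GROUP BY (3 rows):
stock.qty | max_yr
7 | 6
3 | 1
9 | 90
After ORDER BY (3 rows):
stock.qty | max_yr
3 | 1
7 | 6
9 | 90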